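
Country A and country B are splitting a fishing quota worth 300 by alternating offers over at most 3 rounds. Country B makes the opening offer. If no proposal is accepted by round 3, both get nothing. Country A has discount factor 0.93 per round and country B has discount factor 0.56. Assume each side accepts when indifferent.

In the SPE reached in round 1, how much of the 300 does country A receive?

Round 3 (country B proposes): rejection yields 0 for country A; country B offers 0 and keeps 300.
Round 2 (country A proposes): country B can get 300 next round, worth 0.56 × 300 = 168 now; country A offers that and keeps 132.
Round 1 (country B proposes): country A can get 132 next round, worth 0.93 × 132 = 122.76 now, so country B offers 122.76, keeping 177.24.

122.76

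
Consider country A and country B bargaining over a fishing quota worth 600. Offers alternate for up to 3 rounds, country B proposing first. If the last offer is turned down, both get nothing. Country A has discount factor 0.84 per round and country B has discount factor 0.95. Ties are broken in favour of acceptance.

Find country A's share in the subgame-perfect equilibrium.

Round 3 (country B proposes): country A will accept anything ≥ 0, so country B offers 0 and keeps 600.
Round 2 (country A proposes): country B can get 600 next round, worth 0.95 × 600 = 570 now. Country A offers 570 and keeps 600 − 570 = 30.
Round 1 (country B proposes): country A can get 30 next round, worth 0.84 × 30 = 25.2 now, so country B offers 25.2, keeping 574.8.

25.2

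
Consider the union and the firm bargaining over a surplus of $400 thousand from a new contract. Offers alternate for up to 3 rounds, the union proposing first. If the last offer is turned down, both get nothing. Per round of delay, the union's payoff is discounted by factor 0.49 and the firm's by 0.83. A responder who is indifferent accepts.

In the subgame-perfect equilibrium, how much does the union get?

230.68

Round 3 (the union proposes): the firm will accept anything ≥ 0, so the union offers 0 and keeps 400.
Round 2 (the firm proposes): the union can get 400 next round, worth 0.49 × 400 = 196 now; the firm offers that and keeps 204.
Round 1 (the union proposes): the firm can get 204 next round, worth 0.83 × 204 = 169.32 now, so the union offers 169.32, keeping 230.68.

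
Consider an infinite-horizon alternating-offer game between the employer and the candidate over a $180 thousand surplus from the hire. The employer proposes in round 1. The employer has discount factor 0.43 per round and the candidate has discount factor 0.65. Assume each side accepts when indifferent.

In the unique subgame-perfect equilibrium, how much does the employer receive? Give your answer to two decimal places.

87.44

When the employer proposes, the candidate accepts any offer worth at least 0.65 times what the candidate would get by proposing next round; and vice versa.
This gives x = 180 − 0.65y and y = 180 − 0.43x, where x and y are each side's share when it proposes.
Hence (1 − 0.65·0.43)x = 180(1 − 0.65), i.e. 0.7205·x = 63.
x ≈ 87.4393; the candidate's share is 180 − x ≈ 92.5607.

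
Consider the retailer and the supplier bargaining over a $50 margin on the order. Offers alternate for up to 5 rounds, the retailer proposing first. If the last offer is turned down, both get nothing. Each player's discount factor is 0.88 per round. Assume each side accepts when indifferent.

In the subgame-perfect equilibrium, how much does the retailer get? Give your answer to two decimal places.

40.63

Work backward from the last round.
Round 5 (the retailer proposes): rejection yields 0 for the supplier; the retailer offers 0 and keeps 50.
Round 4 (the supplier proposes): the retailer can get 50 next round, worth 0.88 × 50 = 44 now; the supplier offers that and keeps 6.
Round 3 (the retailer proposes): the supplier can get 6 next round, worth 0.88 × 6 = 5.28 now; the retailer offers that and keeps 44.72.
Round 2 (the supplier proposes): the retailer can get 44.72 next round, worth 0.88 × 44.72 = 39.3536 now. The supplier offers 39.3536 and keeps 50 − 39.3536 = 10.6464.
Round 1 (the retailer proposes): the supplier can get 10.6464 next round, worth 0.88 × 10.6464 = 9.368832 now; the retailer offers that and keeps 40.631168.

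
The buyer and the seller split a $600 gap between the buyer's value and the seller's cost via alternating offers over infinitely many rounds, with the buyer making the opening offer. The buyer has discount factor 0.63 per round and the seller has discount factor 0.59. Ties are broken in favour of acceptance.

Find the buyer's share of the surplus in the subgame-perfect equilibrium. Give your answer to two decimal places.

When the buyer proposes, the seller accepts any offer worth at least 0.59 times what the seller would get by proposing next round; and vice versa.
This gives x = 600 − 0.59y and y = 600 − 0.63x, where x and y are each side's share when it proposes.
Hence (1 − 0.59·0.63)x = 600(1 − 0.59), i.e. 0.6283·x = 246.
x ≈ 391.5327; the seller's share is 600 − x ≈ 208.4673.

391.53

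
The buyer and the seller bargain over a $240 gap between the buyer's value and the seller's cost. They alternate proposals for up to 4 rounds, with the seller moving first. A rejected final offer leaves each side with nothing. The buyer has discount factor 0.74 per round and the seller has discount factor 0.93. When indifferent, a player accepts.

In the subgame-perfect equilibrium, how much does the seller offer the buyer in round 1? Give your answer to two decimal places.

Round 4 (the buyer proposes): rejection yields 0 for the seller; the buyer offers 0 and keeps 240.
Round 3 (the seller proposes): the buyer can get 240 next round, worth 0.74 × 240 = 177.6 now. The seller offers 177.6 and keeps 240 − 177.6 = 62.4.
Round 2 (the buyer proposes): the seller can get 62.4 next round, worth 0.93 × 62.4 = 58.032 now; the buyer offers that and keeps 181.968.
Round 1 (the seller proposes): the buyer can get 181.968 next round, worth 0.74 × 181.968 = 134.65632 now; the seller offers that and keeps 105.34368.

134.66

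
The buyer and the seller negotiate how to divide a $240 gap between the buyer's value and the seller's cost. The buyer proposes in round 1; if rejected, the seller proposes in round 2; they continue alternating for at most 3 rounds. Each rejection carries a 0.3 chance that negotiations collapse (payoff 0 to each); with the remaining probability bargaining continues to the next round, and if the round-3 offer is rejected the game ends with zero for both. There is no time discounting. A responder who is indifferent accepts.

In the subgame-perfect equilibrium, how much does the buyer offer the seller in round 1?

Round 3 (the buyer proposes): the seller will accept anything ≥ 0, so the buyer offers 0 and keeps 240.
Round 2 (the seller proposes): rejecting gives the buyer an expected 0.7 × 240 = 168. The seller offers 168 and keeps 240 − 168 = 72.
Round 1 (the buyer proposes): rejecting gives the seller an expected 0.7 × 72 = 50.4; the buyer offers that and keeps 189.6.

50.4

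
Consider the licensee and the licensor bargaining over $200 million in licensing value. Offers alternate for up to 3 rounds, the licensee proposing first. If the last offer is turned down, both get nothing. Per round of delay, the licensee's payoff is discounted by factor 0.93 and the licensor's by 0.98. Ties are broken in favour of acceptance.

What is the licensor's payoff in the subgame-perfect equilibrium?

13.72

Work backward from the last round.
Round 3 (the licensee proposes): the licensor will accept anything ≥ 0, so the licensee offers 0 and keeps 200.
Round 2 (the licensor proposes): the licensee can get 200 next round, worth 0.93 × 200 = 186 now. The licensor offers 186 and keeps 200 − 186 = 14.
Round 1 (the licensee proposes): the licensor can get 14 next round, worth 0.98 × 14 = 13.72 now, so the licensee offers 13.72, keeping 186.28.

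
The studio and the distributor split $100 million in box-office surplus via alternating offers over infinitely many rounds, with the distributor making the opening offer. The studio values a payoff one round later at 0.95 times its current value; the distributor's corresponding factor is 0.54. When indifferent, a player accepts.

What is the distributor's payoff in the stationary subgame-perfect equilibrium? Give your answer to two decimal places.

Let x be the distributor's share when the distributor proposes and y be the studio's share when the studio proposes.
The studio accepts iff offered ≥ 0.95·y, so x = 100 − 0.95y. Symmetrically y = 100 − 0.54x.
Substituting: x = 100 − 0.95(100 − 0.54x), giving x(1 − 0.54·0.95) = 100(1 − 0.95).
So x = 100 × 0.05 / 0.487 ≈ 10.2669, and the studio receives 100 − x ≈ 89.7331.

10.27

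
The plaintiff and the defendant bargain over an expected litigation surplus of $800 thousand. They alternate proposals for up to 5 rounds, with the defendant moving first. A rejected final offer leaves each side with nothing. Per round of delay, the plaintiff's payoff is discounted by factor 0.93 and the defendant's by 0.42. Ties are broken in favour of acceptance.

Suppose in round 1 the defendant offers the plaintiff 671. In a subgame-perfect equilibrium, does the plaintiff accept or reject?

Work out the plaintiff's continuation value if the offer is rejected.
Round 5 (the defendant proposes): rejection yields 0 for the plaintiff; the defendant offers 0 and keeps 800.
Round 4 (the plaintiff proposes): the defendant can get 800 next round, worth 0.42 × 800 = 336 now, so the plaintiff offers 336, keeping 464.
Round 3 (the defendant proposes): the plaintiff can get 464 next round, worth 0.93 × 464 = 431.52 now. The defendant offers 431.52 and keeps 800 − 431.52 = 368.48.
Round 2 (the plaintiff proposes): the defendant can get 368.48 next round, worth 0.42 × 368.48 = 154.7616 now; the plaintiff offers that and keeps 645.2384.
So by rejecting in round 1, the plaintiff gets 645.2384 next round, worth 0.93 × 645.2384 = 600.071712 now.
Offer 671 ≥ 600.071712, so the plaintiff accepts.

Accept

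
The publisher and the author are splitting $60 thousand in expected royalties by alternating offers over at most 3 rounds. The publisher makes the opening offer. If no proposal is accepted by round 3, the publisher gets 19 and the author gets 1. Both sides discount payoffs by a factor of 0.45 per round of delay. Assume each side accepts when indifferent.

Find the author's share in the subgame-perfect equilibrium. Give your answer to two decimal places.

Round 3 (the publisher proposes): the author gets 1 if talks fail, so the publisher offers 1 and keeps 59.
Round 2 (the author proposes): the publisher can get 59 next round, worth 0.45 × 59 = 26.55 now, so the author offers 26.55, keeping 33.45.
Round 1 (the publisher proposes): the author can get 33.45 next round, worth 0.45 × 33.45 = 15.0525 now, so the publisher offers 15.0525, keeping 44.9475.

15.05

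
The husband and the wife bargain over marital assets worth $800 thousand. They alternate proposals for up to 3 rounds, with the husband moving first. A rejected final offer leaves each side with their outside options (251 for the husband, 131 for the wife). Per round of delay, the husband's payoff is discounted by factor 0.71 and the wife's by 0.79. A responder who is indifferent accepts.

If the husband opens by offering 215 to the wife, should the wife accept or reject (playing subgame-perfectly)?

Work out the wife's continuation value if the offer is rejected.
Round 3 (the husband proposes): the wife gets 131 if talks fail, so the husband offers 131 and keeps 669.
Round 2 (the wife proposes): the husband can get 669 next round, worth 0.71 × 669 = 474.99 now; the wife offers that and keeps 325.01.
So by rejecting in round 1, the wife gets 325.01 next round, worth 0.79 × 325.01 = 256.7579 now.
Offer 215 < 256.7579, so the wife rejects.

Reject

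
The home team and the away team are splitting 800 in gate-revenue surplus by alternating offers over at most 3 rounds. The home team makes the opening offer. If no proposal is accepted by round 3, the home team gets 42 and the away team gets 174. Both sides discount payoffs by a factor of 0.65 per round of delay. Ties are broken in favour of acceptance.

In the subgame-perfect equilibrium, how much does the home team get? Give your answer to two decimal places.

Round 3 (the home team proposes): the away team gets 174 if talks fail, so the home team offers 174 and keeps 626.
Round 2 (the away team proposes): the home team can get 626 next round, worth 0.65 × 626 = 406.9 now; the away team offers that and keeps 393.1.
Round 1 (the home team proposes): the away team can get 393.1 next round, worth 0.65 × 393.1 = 255.515 now, so the home team offers 255.515, keeping 544.485.

544.49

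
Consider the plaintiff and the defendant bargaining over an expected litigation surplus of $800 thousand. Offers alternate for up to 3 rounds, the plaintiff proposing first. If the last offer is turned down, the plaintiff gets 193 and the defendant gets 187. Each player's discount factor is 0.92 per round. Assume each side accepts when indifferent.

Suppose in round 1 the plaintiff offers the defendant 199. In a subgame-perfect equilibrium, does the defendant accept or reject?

Round 3 (the plaintiff proposes): the defendant gets 187 if talks fail, so the plaintiff offers 187 and keeps 613.
Round 2 (the defendant proposes): the plaintiff can get 613 next round, worth 0.92 × 613 = 563.96 now. The defendant offers 563.96 and keeps 800 − 563.96 = 236.04.
So by rejecting in round 1, the defendant gets 236.04 next round, worth 0.92 × 236.04 = 217.1568 now.
Offer 199 < 217.1568, so the defendant rejects.

Reject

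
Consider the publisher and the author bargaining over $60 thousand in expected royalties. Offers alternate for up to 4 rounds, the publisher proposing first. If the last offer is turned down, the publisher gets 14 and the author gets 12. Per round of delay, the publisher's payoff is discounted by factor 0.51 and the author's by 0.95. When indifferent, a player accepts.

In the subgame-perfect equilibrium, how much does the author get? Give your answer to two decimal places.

Round 4 (the author proposes): the publisher gets 14 if talks fail, so the author offers 14 and keeps 46.
Round 3 (the publisher proposes): the author can get 46 next round, worth 0.95 × 46 = 43.7 now; the publisher offers that and keeps 16.3.
Round 2 (the author proposes): the publisher can get 16.3 next round, worth 0.51 × 16.3 = 8.313 now. The author offers 8.313 and keeps 60 − 8.313 = 51.687.
Round 1 (the publisher proposes): the author can get 51.687 next round, worth 0.95 × 51.687 = 49.10265 now, so the publisher offers 49.10265, keeping 10.89735.

49.10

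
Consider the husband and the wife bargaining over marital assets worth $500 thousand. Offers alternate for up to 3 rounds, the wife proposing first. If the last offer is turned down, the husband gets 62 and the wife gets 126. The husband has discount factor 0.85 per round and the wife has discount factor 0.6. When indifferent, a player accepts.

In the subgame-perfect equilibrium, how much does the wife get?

298.38

Round 3 (the wife proposes): the husband gets 62 if talks fail, so the wife offers 62 and keeps 438.
Round 2 (the husband proposes): the wife can get 438 next round, worth 0.6 × 438 = 262.8 now; the husband offers that and keeps 237.2.
Round 1 (the wife proposes): the husband can get 237.2 next round, worth 0.85 × 237.2 = 201.62 now. The wife offers 201.62 and keeps 500 − 201.62 = 298.38.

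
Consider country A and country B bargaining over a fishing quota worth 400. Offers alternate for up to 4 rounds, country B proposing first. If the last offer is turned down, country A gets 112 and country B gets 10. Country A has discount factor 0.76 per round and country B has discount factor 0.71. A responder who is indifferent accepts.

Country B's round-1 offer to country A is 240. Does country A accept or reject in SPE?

Work out country A's continuation value if the offer is rejected.
Round 4 (country A proposes): country B gets 10 if talks fail, so country A offers 10 and keeps 390.
Round 3 (country B proposes): country A can get 390 next round, worth 0.76 × 390 = 296.4 now. Country B offers 296.4 and keeps 400 − 296.4 = 103.6.
Round 2 (country A proposes): country B can get 103.6 next round, worth 0.71 × 103.6 = 73.556 now, so country A offers 73.556, keeping 326.444.
So by rejecting in round 1, country A gets 326.444 next round, worth 0.76 × 326.444 = 248.09744 now.
Offer 240 < 248.09744, so country A rejects.

Reject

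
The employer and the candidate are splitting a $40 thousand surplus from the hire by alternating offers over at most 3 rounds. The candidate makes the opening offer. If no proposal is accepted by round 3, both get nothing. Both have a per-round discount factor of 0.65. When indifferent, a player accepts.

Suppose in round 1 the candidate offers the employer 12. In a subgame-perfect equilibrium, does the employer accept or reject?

Work out the employer's continuation value if the offer is rejected.
Round 3 (the candidate proposes): rejection yields 0 for the employer; the candidate offers 0 and keeps 40.
Round 2 (the employer proposes): the candidate can get 40 next round, worth 0.65 × 40 = 26 now, so the employer offers 26, keeping 14.
So by rejecting in round 1, the employer gets 14 next round, worth 0.65 × 14 = 9.1 now.
Offer 12 ≥ 9.1, so the employer accepts.

Accept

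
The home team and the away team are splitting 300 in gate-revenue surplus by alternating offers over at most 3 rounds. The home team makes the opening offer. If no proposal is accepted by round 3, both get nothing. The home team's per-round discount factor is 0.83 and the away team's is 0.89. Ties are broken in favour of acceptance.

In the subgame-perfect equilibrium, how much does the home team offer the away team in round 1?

45.39

Round 3 (the home team proposes): the away team will accept anything ≥ 0, so the home team offers 0 and keeps 300.
Round 2 (the away team proposes): the home team can get 300 next round, worth 0.83 × 300 = 249 now. The away team offers 249 and keeps 300 − 249 = 51.
Round 1 (the home team proposes): the away team can get 51 next round, worth 0.89 × 51 = 45.39 now. The home team offers 45.39 and keeps 300 − 45.39 = 254.61.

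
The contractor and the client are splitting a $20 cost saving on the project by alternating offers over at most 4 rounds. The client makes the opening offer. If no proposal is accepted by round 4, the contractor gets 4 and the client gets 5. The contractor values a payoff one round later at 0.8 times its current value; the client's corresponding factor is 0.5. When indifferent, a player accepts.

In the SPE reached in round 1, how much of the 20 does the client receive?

Solve by backward induction from round 4.
Round 4 (the contractor proposes): the client gets 5 if talks fail, so the contractor offers 5 and keeps 15.
Round 3 (the client proposes): the contractor can get 15 next round, worth 0.8 × 15 = 12 now. The client offers 12 and keeps 20 − 12 = 8.
Round 2 (the contractor proposes): the client can get 8 next round, worth 0.5 × 8 = 4 now. The contractor offers 4 and keeps 20 − 4 = 16.
Round 1 (the client proposes): the contractor can get 16 next round, worth 0.8 × 16 = 12.8 now; the client offers that and keeps 7.2.

7.2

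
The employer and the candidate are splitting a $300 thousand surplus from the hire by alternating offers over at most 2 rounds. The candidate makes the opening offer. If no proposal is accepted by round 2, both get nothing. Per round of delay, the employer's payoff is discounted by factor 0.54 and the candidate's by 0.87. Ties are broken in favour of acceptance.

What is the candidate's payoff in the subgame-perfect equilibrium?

By backward induction:
Round 2 (the employer proposes): rejection yields 0 for the candidate; the employer offers 0 and keeps 300.
Round 1 (the candidate proposes): the employer can get 300 next round, worth 0.54 × 300 = 162 now, so the candidate offers 162, keeping 138.

138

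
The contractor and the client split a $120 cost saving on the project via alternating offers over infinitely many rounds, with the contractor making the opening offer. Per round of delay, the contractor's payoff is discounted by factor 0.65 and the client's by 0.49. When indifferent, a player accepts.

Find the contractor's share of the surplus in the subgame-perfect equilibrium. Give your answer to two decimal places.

89.80

In a stationary SPE each proposer offers the other exactly their discounted continuation value.
If the contractor keeps x when proposing and the client keeps y when proposing, then x = 120 − 0.49y and y = 120 − 0.65x.
Solving: x = 120(1 − 0.49) / (1 − 0.65·0.49) = 61.2 / 0.6815 ≈ 89.8019.
The client gets 120 − 89.8019 ≈ 30.1981.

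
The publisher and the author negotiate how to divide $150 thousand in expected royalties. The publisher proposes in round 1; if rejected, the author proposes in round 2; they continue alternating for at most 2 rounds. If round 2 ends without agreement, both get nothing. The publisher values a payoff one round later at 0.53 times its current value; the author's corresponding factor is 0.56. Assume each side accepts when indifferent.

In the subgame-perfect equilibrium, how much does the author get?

Round 2 (the author proposes): rejection yields 0 for the publisher; the author offers 0 and keeps 150.
Round 1 (the publisher proposes): the author can get 150 next round, worth 0.56 × 150 = 84 now; the publisher offers that and keeps 66.

84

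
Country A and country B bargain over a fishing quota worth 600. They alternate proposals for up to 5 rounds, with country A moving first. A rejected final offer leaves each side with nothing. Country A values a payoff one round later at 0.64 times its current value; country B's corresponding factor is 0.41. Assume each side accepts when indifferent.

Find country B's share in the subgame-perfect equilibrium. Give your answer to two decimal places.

Round 5 (country A proposes): rejection yields 0 for country B; country A offers 0 and keeps 600.
Round 4 (country B proposes): country A can get 600 next round, worth 0.64 × 600 = 384 now; country B offers that and keeps 216.
Round 3 (country A proposes): country B can get 216 next round, worth 0.41 × 216 = 88.56 now, so country A offers 88.56, keeping 511.44.
Round 2 (country B proposes): country A can get 511.44 next round, worth 0.64 × 511.44 = 327.3216 now; country B offers that and keeps 272.6784.
Round 1 (country A proposes): country B can get 272.6784 next round, worth 0.41 × 272.6784 = 111.798144 now, so country A offers 111.798144, keeping 488.201856.

111.80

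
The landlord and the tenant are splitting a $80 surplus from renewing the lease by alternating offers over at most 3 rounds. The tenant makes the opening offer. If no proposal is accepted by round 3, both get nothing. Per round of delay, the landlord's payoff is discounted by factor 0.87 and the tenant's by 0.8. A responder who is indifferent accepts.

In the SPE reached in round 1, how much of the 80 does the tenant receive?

66.08

By backward induction:
Round 3 (the tenant proposes): rejection yields 0 for the landlord; the tenant offers 0 and keeps 80.
Round 2 (the landlord proposes): the tenant can get 80 next round, worth 0.8 × 80 = 64 now; the landlord offers that and keeps 16.
Round 1 (the tenant proposes): the landlord can get 16 next round, worth 0.87 × 16 = 13.92 now; the tenant offers that and keeps 66.08.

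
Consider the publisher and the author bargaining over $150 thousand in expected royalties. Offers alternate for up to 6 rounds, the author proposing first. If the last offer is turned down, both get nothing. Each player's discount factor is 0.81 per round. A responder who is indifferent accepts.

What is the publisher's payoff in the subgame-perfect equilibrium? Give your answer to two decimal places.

90.53

Round 6 (the publisher proposes): rejection yields 0 for the author; the publisher offers 0 and keeps 150.
Round 5 (the author proposes): the publisher can get 150 next round, worth 0.81 × 150 = 121.5 now; the author offers that and keeps 28.5.
Round 4 (the publisher proposes): the author can get 28.5 next round, worth 0.81 × 28.5 = 23.085 now, so the publisher offers 23.085, keeping 126.915.
Round 3 (the author proposes): the publisher can get 126.915 next round, worth 0.81 × 126.915 = 102.80115 now; the author offers that and keeps 47.19885.
Round 2 (the publisher proposes): the author can get 47.19885 next round, worth 0.81 × 47.19885 = 38.2310685 now; the publisher offers that and keeps 111.7689315.
Round 1 (the author proposes): the publisher can get 111.7689315 next round, worth 0.81 × 111.7689315 = 90.532834515 now. The author offers 90.532834515 and keeps 150 − 90.532834515 = 59.467165485.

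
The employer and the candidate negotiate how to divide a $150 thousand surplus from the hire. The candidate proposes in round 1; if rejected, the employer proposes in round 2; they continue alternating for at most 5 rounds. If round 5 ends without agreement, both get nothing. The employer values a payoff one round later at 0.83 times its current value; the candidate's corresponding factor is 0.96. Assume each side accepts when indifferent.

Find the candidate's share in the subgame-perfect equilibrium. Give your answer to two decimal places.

Round 5 (the candidate proposes): rejection yields 0 for the employer; the candidate offers 0 and keeps 150.
Round 4 (the employer proposes): the candidate can get 150 next round, worth 0.96 × 150 = 144 now. The employer offers 144 and keeps 150 − 144 = 6.
Round 3 (the candidate proposes): the employer can get 6 next round, worth 0.83 × 6 = 4.98 now; the candidate offers that and keeps 145.02.
Round 2 (the employer proposes): the candidate can get 145.02 next round, worth 0.96 × 145.02 = 139.2192 now; the employer offers that and keeps 10.7808.
Round 1 (the candidate proposes): the employer can get 10.7808 next round, worth 0.83 × 10.7808 = 8.948064 now; the candidate offers that and keeps 141.051936.

141.05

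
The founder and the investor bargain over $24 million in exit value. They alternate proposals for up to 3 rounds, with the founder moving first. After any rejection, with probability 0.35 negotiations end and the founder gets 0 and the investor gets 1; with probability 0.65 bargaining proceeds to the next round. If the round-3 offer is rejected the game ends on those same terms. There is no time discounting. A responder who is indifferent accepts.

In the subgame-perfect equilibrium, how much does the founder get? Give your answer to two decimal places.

17.77

Round 3 (the founder proposes): the investor gets 1 if talks fail, so the founder offers 1 and keeps 23.
Round 2 (the investor proposes): rejecting gives the founder an expected 0.65 × 23 = 14.95. The investor offers 14.95 and keeps 24 − 14.95 = 9.05.
Round 1 (the founder proposes): rejecting gives the investor an expected 0.65 × 9.05 + 0.35 × 1 = 6.2325; the founder offers that and keeps 17.7675.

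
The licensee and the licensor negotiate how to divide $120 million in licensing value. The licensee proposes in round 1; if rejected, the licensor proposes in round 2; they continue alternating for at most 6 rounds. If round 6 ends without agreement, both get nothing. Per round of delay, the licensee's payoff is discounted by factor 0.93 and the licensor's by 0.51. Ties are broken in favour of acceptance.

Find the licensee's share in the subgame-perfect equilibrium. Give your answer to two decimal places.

99.92

Round 6 (the licensor proposes): rejection yields 0 for the licensee; the licensor offers 0 and keeps 120.
Round 5 (the licensee proposes): the licensor can get 120 next round, worth 0.51 × 120 = 61.2 now. The licensee offers 61.2 and keeps 120 − 61.2 = 58.8.
Round 4 (the licensor proposes): the licensee can get 58.8 next round, worth 0.93 × 58.8 = 54.684 now; the licensor offers that and keeps 65.316.
Round 3 (the licensee proposes): the licensor can get 65.316 next round, worth 0.51 × 65.316 = 33.31116 now; the licensee offers that and keeps 86.68884.
Round 2 (the licensor proposes): the licensee can get 86.68884 next round, worth 0.93 × 86.68884 = 80.6206212 now, so the licensor offers 80.6206212, keeping 39.3793788.
Round 1 (the licensee proposes): the licensor can get 39.3793788 next round, worth 0.51 × 39.3793788 = 20.083483188 now, so the licensee offers 20.083483188, keeping 99.916516812.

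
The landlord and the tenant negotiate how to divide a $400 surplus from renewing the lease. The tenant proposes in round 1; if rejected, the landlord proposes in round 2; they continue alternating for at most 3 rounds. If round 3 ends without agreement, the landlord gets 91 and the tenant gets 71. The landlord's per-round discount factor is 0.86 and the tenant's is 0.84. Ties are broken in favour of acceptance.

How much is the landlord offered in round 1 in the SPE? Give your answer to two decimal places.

Work backward from the last round.
Round 3 (the tenant proposes): the landlord gets 91 if talks fail, so the tenant offers 91 and keeps 309.
Round 2 (the landlord proposes): the tenant can get 309 next round, worth 0.84 × 309 = 259.56 now; the landlord offers that and keeps 140.44.
Round 1 (the tenant proposes): the landlord can get 140.44 next round, worth 0.86 × 140.44 = 120.7784 now; the tenant offers that and keeps 279.2216.

120.78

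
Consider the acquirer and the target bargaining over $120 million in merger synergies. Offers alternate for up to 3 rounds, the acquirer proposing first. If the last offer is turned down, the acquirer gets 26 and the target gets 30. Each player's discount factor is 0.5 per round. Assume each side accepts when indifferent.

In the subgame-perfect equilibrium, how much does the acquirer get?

82.5

Solve by backward induction from round 3.
Round 3 (the acquirer proposes): the target gets 30 if talks fail, so the acquirer offers 30 and keeps 90.
Round 2 (the target proposes): the acquirer can get 90 next round, worth 0.5 × 90 = 45 now; the target offers that and keeps 75.
Round 1 (the acquirer proposes): the target can get 75 next round, worth 0.5 × 75 = 37.5 now, so the acquirer offers 37.5, keeping 82.5.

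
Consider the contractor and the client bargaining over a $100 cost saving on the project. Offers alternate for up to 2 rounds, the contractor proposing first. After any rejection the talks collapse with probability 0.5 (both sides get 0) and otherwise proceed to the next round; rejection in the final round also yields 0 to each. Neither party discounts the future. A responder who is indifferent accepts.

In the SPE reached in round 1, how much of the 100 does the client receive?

Round 2 (the client proposes): the contractor will accept anything ≥ 0, so the client offers 0 and keeps 100.
Round 1 (the contractor proposes): rejecting gives the client an expected 0.5 × 100 = 50. The contractor offers 50 and keeps 100 − 50 = 50.

50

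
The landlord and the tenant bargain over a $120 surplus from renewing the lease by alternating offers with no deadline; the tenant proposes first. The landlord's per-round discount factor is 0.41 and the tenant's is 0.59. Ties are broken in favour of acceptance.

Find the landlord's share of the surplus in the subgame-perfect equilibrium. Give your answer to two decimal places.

26.61

In a stationary SPE each proposer offers the other exactly their discounted continuation value.
If the tenant keeps x when proposing and the landlord keeps y when proposing, then x = 120 − 0.41y and y = 120 − 0.59x.
Solving: x = 120(1 − 0.41) / (1 − 0.59·0.41) = 70.8 / 0.7581 ≈ 93.3914.
The landlord gets 120 − 93.3914 ≈ 26.6086.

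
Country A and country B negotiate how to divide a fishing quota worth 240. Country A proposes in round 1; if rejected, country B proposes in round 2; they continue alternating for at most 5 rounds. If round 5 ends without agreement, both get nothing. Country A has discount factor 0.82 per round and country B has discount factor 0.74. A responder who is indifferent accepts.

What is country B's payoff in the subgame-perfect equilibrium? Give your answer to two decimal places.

51.37

Round 5 (country A proposes): country B will accept anything ≥ 0, so country A offers 0 and keeps 240.
Round 4 (country B proposes): country A can get 240 next round, worth 0.82 × 240 = 196.8 now, so country B offers 196.8, keeping 43.2.
Round 3 (country A proposes): country B can get 43.2 next round, worth 0.74 × 43.2 = 31.968 now, so country A offers 31.968, keeping 208.032.
Round 2 (country B proposes): country A can get 208.032 next round, worth 0.82 × 208.032 = 170.58624 now; country B offers that and keeps 69.41376.
Round 1 (country A proposes): country B can get 69.41376 next round, worth 0.74 × 69.41376 = 51.3661824 now; country A offers that and keeps 188.6338176.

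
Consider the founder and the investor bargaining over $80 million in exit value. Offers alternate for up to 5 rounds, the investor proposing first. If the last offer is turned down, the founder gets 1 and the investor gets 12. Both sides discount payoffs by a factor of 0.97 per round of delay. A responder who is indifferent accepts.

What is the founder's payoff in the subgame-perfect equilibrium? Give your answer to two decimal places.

By backward induction:
Round 5 (the investor proposes): the founder gets 1 if talks fail, so the investor offers 1 and keeps 79.
Round 4 (the founder proposes): the investor can get 79 next round, worth 0.97 × 79 = 76.63 now. The founder offers 76.63 and keeps 80 − 76.63 = 3.37.
Round 3 (the investor proposes): the founder can get 3.37 next round, worth 0.97 × 3.37 = 3.2689 now; the investor offers that and keeps 76.7311.
Round 2 (the founder proposes): the investor can get 76.7311 next round, worth 0.97 × 76.7311 = 74.429167 now. The founder offers 74.429167 and keeps 80 − 74.429167 = 5.570833.
Round 1 (the investor proposes): the founder can get 5.570833 next round, worth 0.97 × 5.570833 = 5.40370801 now; the investor offers that and keeps 74.59629199.

5.40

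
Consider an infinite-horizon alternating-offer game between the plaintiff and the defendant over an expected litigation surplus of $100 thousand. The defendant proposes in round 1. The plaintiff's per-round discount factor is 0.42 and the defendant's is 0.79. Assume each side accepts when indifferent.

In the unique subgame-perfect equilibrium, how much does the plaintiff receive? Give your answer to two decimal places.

13.20

When the defendant proposes, the plaintiff accepts any offer worth at least 0.42 times what the plaintiff would get by proposing next round; and vice versa.
This gives x = 100 − 0.42y and y = 100 − 0.79x, where x and y are each side's share when it proposes.
Hence (1 − 0.42·0.79)x = 100(1 − 0.42), i.e. 0.6682·x = 58.
x ≈ 86.8004; the plaintiff's share is 100 − x ≈ 13.1996.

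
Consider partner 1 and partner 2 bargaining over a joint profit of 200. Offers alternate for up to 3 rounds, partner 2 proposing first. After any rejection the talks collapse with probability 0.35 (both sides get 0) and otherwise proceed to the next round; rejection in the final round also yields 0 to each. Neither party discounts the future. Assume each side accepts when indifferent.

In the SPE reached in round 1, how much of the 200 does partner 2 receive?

154.5

By backward induction:
Round 3 (partner 2 proposes): rejection yields 0 for partner 1; partner 2 offers 0 and keeps 200.
Round 2 (partner 1 proposes): rejecting gives partner 2 an expected 0.65 × 200 = 130. Partner 1 offers 130 and keeps 200 − 130 = 70.
Round 1 (partner 2 proposes): rejecting gives partner 1 an expected 0.65 × 70 = 45.5, so partner 2 offers 45.5, keeping 154.5.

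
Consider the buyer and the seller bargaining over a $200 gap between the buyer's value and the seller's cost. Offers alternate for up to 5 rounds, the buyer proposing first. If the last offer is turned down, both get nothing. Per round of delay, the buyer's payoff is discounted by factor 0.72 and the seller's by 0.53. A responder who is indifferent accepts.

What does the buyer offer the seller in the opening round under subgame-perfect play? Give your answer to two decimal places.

Round 5 (the buyer proposes): rejection yields 0 for the seller; the buyer offers 0 and keeps 200.
Round 4 (the seller proposes): the buyer can get 200 next round, worth 0.72 × 200 = 144 now, so the seller offers 144, keeping 56.
Round 3 (the buyer proposes): the seller can get 56 next round, worth 0.53 × 56 = 29.68 now, so the buyer offers 29.68, keeping 170.32.
Round 2 (the seller proposes): the buyer can get 170.32 next round, worth 0.72 × 170.32 = 122.6304 now; the seller offers that and keeps 77.3696.
Round 1 (the buyer proposes): the seller can get 77.3696 next round, worth 0.53 × 77.3696 = 41.005888 now, so the buyer offers 41.005888, keeping 158.994112.

41.01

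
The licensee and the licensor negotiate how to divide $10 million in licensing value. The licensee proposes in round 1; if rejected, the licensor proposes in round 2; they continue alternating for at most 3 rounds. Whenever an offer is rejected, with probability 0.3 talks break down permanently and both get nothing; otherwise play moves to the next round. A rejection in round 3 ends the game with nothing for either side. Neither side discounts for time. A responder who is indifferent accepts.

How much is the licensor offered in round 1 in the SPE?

By backward induction:
Round 3 (the licensee proposes): the licensor will accept anything ≥ 0, so the licensee offers 0 and keeps 10.
Round 2 (the licensor proposes): rejecting gives the licensee an expected 0.7 × 10 = 7, so the licensor offers 7, keeping 3.
Round 1 (the licensee proposes): rejecting gives the licensor an expected 0.7 × 3 = 2.1; the licensee offers that and keeps 7.9.

2.1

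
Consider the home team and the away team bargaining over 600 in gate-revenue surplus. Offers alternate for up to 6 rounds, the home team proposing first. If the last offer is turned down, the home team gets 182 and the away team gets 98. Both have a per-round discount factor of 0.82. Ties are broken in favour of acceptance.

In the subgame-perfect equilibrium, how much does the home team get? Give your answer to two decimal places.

296.92

Solve by backward induction from round 6.
Round 6 (the away team proposes): the home team gets 182 if talks fail, so the away team offers 182 and keeps 418.
Round 5 (the home team proposes): the away team can get 418 next round, worth 0.82 × 418 = 342.76 now; the home team offers that and keeps 257.24.
Round 4 (the away team proposes): the home team can get 257.24 next round, worth 0.82 × 257.24 = 210.9368 now. The away team offers 210.9368 and keeps 600 − 210.9368 = 389.0632.
Round 3 (the home team proposes): the away team can get 389.0632 next round, worth 0.82 × 389.0632 = 319.031824 now; the home team offers that and keeps 280.968176.
Round 2 (the away team proposes): the home team can get 280.968176 next round, worth 0.82 × 280.968176 = 230.39390432 now; the away team offers that and keeps 369.60609568.
Round 1 (the home team proposes): the away team can get 369.60609568 next round, worth 0.82 × 369.60609568 = 303.0769984576 now. The home team offers 303.0769984576 and keeps 600 − 303.0769984576 = 296.9230015424.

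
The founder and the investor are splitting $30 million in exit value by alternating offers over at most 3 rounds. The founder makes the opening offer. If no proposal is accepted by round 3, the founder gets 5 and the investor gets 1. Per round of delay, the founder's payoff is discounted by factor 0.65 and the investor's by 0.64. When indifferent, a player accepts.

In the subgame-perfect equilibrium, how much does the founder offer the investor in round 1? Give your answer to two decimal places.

7.14

Round 3 (the founder proposes): the investor gets 1 if talks fail, so the founder offers 1 and keeps 29.
Round 2 (the investor proposes): the founder can get 29 next round, worth 0.65 × 29 = 18.85 now; the investor offers that and keeps 11.15.
Round 1 (the founder proposes): the investor can get 11.15 next round, worth 0.64 × 11.15 = 7.136 now; the founder offers that and keeps 22.864.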